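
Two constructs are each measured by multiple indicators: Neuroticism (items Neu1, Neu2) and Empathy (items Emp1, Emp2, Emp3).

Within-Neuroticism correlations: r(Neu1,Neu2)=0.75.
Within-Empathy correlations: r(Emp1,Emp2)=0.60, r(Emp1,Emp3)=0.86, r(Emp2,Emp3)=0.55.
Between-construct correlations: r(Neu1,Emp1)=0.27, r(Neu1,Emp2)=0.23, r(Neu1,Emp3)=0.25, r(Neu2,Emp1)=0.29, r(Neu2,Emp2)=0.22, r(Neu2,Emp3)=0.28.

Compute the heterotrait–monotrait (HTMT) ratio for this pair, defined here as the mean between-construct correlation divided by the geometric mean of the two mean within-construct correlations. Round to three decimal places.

Mean between = 1.54/6 = 0.2567.
Mean within-Neu = 0.75/1 = 0.7500; mean within-Emp = 2.01/3 = 0.6700.
Geometric mean = √(0.7500 × 0.6700) = 0.7089.
HTMT = 0.2567 / 0.7089 = 0.362.

0.362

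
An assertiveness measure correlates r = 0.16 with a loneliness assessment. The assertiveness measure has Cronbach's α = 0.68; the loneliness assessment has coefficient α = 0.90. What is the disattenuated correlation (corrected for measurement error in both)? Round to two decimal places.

r_true = r_obs / √(r_xx · r_yy) = 0.16 / √(0.68 × 0.90) = 0.16 / √0.6120 = 0.16 / 0.7823 ≈ 0.20.

0.20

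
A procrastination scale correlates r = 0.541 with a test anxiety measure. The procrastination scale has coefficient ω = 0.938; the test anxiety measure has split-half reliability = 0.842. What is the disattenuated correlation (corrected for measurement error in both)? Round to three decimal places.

0.609

r_true = r_obs / √(r_xx · r_yy) = 0.541 / √(0.938 × 0.842) = 0.541 / √0.789796 = 0.541 / 0.8887 ≈ 0.609.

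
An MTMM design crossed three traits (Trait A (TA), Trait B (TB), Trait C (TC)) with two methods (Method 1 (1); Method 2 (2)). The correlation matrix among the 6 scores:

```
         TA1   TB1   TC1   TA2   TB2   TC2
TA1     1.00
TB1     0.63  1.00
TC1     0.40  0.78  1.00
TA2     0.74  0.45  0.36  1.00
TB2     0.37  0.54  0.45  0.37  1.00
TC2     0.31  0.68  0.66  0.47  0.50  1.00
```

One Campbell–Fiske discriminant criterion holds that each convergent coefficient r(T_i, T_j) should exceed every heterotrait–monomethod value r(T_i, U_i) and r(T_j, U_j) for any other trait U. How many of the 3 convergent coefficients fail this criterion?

2

Each convergent coefficient versus the relevant comparison correlations:
TA (methods 1·2): 0.74 vs {0.63, 0.37, 0.40, 0.47} → pass.
TB (methods 1·2): 0.54 vs {0.63, 0.37, 0.78, 0.50} → fail.
TC (methods 1·2): 0.66 vs {0.40, 0.47, 0.78, 0.50} → fail.
2 of 3 fail.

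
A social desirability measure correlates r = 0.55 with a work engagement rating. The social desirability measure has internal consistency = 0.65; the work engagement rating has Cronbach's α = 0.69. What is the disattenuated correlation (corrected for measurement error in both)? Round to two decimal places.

0.82

r_true = r_obs / √(r_xx · r_yy) = 0.55 / √(0.65 × 0.69) = 0.55 / √0.4485 = 0.55 / 0.6697 ≈ 0.82.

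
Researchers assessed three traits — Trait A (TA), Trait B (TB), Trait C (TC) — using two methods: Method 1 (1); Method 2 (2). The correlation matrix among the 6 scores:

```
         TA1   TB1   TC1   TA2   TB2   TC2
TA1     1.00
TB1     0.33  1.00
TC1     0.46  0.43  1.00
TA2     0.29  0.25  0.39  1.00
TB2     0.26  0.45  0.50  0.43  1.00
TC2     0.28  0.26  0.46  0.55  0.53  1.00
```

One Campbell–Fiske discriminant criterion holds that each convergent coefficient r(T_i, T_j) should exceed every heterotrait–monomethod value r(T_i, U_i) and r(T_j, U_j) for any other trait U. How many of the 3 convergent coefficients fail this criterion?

Each convergent coefficient versus the relevant comparison correlations:
TA (methods 1·2): 0.29 vs {0.33, 0.43, 0.46, 0.55} → fail.
TB (methods 1·2): 0.45 vs {0.33, 0.43, 0.43, 0.53} → fail.
TC (methods 1·2): 0.46 vs {0.46, 0.55, 0.43, 0.53} → fail.
3 of 3 fail.

3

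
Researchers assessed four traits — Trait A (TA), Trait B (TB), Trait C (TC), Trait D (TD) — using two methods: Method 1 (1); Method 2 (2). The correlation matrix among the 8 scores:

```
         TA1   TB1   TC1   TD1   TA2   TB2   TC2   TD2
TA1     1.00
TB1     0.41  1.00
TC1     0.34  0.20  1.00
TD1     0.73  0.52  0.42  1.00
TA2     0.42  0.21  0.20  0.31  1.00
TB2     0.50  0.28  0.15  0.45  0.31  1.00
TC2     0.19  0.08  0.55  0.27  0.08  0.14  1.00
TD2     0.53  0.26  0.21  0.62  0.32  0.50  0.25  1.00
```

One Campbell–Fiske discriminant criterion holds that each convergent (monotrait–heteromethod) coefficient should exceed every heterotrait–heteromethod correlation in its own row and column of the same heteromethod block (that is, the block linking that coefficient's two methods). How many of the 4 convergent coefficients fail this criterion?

2

Checking each validity diagonal entry against its comparison values:
TA (methods 1·2): 0.42 vs {0.50, 0.21, 0.19, 0.20, 0.53, 0.31} → fail.
TB (methods 1·2): 0.28 vs {0.21, 0.50, 0.08, 0.15, 0.26, 0.45} → fail.
TC (methods 1·2): 0.55 vs {0.20, 0.19, 0.15, 0.08, 0.21, 0.27} → pass.
TD (methods 1·2): 0.62 vs {0.31, 0.53, 0.45, 0.26, 0.27, 0.21} → pass.
2 of 4 fail.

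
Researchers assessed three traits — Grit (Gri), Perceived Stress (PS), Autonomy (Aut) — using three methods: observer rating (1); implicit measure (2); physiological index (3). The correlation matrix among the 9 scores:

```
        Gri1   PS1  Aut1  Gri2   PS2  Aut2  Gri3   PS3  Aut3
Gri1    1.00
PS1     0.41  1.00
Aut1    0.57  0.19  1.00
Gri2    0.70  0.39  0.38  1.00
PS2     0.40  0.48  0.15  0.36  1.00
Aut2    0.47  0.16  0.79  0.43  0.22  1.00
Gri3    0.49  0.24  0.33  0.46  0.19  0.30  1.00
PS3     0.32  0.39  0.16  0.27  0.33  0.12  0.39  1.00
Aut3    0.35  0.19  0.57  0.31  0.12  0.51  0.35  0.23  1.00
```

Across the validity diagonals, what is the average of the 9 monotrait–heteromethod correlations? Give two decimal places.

0.52

Convergent values: 0.70, 0.49, 0.46, 0.48, 0.39, 0.33, 0.79, 0.57, 0.51; mean = 4.72/9 = 0.52.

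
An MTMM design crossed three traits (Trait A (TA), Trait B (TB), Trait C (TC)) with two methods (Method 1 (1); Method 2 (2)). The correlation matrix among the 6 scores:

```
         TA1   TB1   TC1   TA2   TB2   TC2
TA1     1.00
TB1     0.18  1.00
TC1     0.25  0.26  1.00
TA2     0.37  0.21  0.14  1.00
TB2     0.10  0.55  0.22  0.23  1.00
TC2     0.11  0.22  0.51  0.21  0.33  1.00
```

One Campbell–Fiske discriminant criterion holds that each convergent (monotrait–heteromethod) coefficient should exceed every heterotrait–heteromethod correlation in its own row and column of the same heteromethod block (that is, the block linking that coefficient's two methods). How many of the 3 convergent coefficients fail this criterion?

Convergent coefficients and their comparison sets:
TA (methods 1·2): 0.37 vs {0.10, 0.21, 0.11, 0.14} → pass.
TB (methods 1·2): 0.55 vs {0.21, 0.10, 0.22, 0.22} → pass.
TC (methods 1·2): 0.51 vs {0.14, 0.11, 0.22, 0.22} → pass.
0 of 3 fail.

0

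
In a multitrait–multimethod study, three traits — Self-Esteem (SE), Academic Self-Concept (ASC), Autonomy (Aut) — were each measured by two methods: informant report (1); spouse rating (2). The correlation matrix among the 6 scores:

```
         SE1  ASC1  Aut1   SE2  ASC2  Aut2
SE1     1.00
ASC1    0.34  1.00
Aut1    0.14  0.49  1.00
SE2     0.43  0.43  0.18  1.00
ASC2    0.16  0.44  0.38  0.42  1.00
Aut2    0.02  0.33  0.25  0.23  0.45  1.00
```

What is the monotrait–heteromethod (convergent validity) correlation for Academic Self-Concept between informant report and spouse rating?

Same trait (ASC), different methods: r(ASC1, ASC2) = 0.44.

0.44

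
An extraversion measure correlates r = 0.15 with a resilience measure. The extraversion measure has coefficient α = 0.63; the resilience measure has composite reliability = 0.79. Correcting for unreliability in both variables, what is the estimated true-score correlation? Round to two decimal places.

0.21

r_true = r_obs / √(r_xx · r_yy) = 0.15 / √(0.63 × 0.79) = 0.15 / √0.4977 = 0.15 / 0.7055 ≈ 0.21.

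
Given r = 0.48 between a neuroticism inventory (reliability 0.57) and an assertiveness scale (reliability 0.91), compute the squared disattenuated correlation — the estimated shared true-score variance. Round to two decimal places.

Disattenuated r = 0.48 / √(0.57 × 0.91) = 0.48 / 0.7202 = 0.6665.
Shared true-score variance = 0.6665² = 0.4442 ≈ 0.44.

0.44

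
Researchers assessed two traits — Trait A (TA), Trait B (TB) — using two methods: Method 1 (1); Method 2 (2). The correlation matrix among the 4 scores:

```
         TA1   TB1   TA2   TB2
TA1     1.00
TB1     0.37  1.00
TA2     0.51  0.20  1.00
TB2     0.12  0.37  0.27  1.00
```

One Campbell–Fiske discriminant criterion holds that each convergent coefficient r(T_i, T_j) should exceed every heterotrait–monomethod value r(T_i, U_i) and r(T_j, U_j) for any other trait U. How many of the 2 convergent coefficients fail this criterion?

1

Each convergent coefficient versus the relevant comparison correlations:
TA (methods 1·2): 0.51 vs {0.37, 0.27} → pass.
TB (methods 1·2): 0.37 vs {0.37, 0.27} → fail.
1 of 2 fail.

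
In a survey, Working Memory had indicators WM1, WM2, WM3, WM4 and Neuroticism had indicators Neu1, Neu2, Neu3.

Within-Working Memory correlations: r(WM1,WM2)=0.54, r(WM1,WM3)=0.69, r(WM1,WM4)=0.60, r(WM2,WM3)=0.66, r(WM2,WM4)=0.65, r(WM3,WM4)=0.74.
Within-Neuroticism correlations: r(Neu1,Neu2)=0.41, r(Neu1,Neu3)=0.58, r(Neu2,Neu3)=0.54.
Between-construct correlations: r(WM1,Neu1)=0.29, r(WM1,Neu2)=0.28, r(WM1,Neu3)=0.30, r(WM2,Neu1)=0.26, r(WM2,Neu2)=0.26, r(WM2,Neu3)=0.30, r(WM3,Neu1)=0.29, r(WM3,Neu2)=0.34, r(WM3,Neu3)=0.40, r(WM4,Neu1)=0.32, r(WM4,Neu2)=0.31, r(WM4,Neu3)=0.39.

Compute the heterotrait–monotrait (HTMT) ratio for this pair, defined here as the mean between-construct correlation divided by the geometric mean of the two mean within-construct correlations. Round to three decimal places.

0.543

Mean heterotrait r = 3.74/12 = 0.3117.
Mean within-WM = 3.88/6 = 0.6467; mean within-Neu = 1.53/3 = 0.5100.
Geometric mean = √(0.6467 × 0.5100) = 0.5743.
HTMT = 0.3117 / 0.5743 = 0.543.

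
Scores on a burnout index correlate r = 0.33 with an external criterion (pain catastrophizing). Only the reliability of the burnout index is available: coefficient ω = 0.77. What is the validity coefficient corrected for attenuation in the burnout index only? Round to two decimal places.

Single correction: r_c = r_obs / √r_xx = 0.33 / √0.77 = 0.33 / 0.8775 ≈ 0.38.

0.38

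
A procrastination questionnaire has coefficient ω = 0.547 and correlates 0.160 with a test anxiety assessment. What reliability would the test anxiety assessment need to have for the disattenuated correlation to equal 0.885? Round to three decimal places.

0.060

r_true = r_obs / √(r_xx · r_yy) ⇒ 0.885 = 0.160 / √(0.547 · r_yy).
√(0.547 · r_yy) = 0.160 / 0.885 = 0.1808; 0.547 · r_yy = 0.0327; r_yy = 0.0327 / 0.547 ≈ 0.060.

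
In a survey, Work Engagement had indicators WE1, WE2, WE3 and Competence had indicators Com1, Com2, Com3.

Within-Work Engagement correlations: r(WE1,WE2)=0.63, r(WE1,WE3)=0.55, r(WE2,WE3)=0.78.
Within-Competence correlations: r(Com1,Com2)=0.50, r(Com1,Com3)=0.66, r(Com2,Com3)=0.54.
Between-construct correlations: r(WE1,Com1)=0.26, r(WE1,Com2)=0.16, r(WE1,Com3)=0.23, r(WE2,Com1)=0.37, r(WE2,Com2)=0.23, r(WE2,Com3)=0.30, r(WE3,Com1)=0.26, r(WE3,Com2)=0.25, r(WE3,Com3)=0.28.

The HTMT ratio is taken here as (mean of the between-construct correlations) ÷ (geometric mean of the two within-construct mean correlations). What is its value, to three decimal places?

0.427

Mean between = 2.34/9 = 0.2600.
Mean within-WE = 1.96/3 = 0.6533; mean within-Com = 1.70/3 = 0.5667.
Geometric mean = √(0.6533 × 0.5667) = 0.6085.
HTMT = 0.2600 / 0.6085 = 0.427.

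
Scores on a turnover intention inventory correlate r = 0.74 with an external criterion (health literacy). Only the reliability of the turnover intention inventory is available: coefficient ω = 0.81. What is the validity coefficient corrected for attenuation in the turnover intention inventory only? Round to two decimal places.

Single correction: r_c = r_obs / √r_xx = 0.74 / √0.81 = 0.74 / 0.9000 ≈ 0.82.

0.82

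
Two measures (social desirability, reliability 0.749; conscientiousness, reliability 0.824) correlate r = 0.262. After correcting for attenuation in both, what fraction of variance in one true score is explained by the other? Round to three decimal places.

Disattenuated r = 0.262 / √(0.749 × 0.824) = 0.262 / 0.7856 = 0.3335.
Shared true-score variance = 0.3335² = 0.1112 ≈ 0.111.

0.111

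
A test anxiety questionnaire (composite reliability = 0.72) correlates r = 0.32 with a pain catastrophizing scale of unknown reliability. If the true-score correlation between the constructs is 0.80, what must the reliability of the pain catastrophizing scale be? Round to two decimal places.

r_true = r_obs / √(r_xx · r_yy) ⇒ 0.80 = 0.32 / √(0.72 · r_yy).
√(0.72 · r_yy) = 0.32 / 0.80 = 0.4000; 0.72 · r_yy = 0.1600; r_yy = 0.1600 / 0.72 ≈ 0.22.

0.22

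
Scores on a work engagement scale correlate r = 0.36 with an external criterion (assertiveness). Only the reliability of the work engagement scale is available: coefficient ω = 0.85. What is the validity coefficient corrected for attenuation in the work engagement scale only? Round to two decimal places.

0.39

Single correction: r_c = r_obs / √r_xx = 0.36 / √0.85 = 0.36 / 0.9220 ≈ 0.39.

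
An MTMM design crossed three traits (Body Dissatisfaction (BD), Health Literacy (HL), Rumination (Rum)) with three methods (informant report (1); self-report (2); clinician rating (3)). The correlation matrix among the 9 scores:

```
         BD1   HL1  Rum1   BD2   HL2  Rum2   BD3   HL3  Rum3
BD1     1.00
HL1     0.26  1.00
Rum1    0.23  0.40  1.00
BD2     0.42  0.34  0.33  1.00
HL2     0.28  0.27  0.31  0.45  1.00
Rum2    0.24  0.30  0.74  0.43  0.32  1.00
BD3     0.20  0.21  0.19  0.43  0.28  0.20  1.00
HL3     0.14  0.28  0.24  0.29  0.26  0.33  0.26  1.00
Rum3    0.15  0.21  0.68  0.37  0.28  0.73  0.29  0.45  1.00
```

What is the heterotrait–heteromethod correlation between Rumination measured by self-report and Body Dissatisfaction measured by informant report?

0.24

Different traits and methods: r(Rum2, BD1) = 0.24.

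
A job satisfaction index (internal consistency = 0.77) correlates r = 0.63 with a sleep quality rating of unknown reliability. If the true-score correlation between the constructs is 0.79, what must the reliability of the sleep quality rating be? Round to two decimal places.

r_true = r_obs / √(r_xx · r_yy) ⇒ 0.79 = 0.63 / √(0.77 · r_yy).
√(0.77 · r_yy) = 0.63 / 0.79 = 0.7975; 0.77 · r_yy = 0.6360; r_yy = 0.6360 / 0.77 ≈ 0.83.

0.83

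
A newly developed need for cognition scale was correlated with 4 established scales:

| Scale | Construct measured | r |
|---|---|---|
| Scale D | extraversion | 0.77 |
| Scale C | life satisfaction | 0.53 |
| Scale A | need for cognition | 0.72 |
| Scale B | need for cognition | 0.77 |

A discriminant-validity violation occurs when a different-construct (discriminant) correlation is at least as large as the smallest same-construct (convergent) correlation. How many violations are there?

1

Convergent (same construct = need for cognition): Scale A, Scale B.
Smallest convergent = 0.72. Discriminant values: 0.77, 0.53; count ≥ 0.72 → 1.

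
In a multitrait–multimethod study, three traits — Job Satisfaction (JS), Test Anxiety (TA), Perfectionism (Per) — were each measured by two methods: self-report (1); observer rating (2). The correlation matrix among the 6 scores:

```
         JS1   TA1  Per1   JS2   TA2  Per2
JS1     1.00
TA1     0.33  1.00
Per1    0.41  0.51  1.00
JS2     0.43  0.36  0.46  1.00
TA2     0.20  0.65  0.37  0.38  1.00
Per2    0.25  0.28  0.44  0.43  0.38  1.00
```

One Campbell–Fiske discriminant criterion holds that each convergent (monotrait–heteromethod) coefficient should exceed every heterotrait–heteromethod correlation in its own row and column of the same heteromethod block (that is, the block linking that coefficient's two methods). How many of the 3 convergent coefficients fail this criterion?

2

Each convergent coefficient versus the relevant comparison correlations:
JS (methods 1·2): 0.43 vs {0.20, 0.36, 0.25, 0.46} → fail.
TA (methods 1·2): 0.65 vs {0.36, 0.20, 0.28, 0.37} → pass.
Per (methods 1·2): 0.44 vs {0.46, 0.25, 0.37, 0.28} → fail.
2 of 3 fail.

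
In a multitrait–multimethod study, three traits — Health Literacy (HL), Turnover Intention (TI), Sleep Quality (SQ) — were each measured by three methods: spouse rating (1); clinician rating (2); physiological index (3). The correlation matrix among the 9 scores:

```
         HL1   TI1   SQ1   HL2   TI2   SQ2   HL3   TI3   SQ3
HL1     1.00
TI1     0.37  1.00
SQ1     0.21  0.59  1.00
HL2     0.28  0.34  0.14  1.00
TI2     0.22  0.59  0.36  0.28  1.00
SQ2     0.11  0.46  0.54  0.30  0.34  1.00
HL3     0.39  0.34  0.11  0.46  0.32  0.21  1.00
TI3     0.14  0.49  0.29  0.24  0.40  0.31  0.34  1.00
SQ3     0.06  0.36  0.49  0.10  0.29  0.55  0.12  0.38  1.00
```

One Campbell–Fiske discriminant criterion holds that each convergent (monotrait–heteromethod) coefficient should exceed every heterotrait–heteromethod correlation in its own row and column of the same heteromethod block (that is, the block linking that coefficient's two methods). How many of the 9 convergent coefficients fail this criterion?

1

Checking each validity diagonal entry against its comparison values:
HL (methods 1·2): 0.28 vs {0.22, 0.34, 0.11, 0.14} → fail.
HL (methods 1·3): 0.39 vs {0.14, 0.34, 0.06, 0.11} → pass.
HL (methods 2·3): 0.46 vs {0.24, 0.32, 0.10, 0.21} → pass.
TI (methods 1·2): 0.59 vs {0.34, 0.22, 0.46, 0.36} → pass.
TI (methods 1·3): 0.49 vs {0.34, 0.14, 0.36, 0.29} → pass.
TI (methods 2·3): 0.40 vs {0.32, 0.24, 0.29, 0.31} → pass.
SQ (methods 1·2): 0.54 vs {0.14, 0.11, 0.36, 0.46} → pass.
SQ (methods 1·3): 0.49 vs {0.11, 0.06, 0.29, 0.36} → pass.
SQ (methods 2·3): 0.55 vs {0.21, 0.10, 0.31, 0.29} → pass.
1 of 9 fail.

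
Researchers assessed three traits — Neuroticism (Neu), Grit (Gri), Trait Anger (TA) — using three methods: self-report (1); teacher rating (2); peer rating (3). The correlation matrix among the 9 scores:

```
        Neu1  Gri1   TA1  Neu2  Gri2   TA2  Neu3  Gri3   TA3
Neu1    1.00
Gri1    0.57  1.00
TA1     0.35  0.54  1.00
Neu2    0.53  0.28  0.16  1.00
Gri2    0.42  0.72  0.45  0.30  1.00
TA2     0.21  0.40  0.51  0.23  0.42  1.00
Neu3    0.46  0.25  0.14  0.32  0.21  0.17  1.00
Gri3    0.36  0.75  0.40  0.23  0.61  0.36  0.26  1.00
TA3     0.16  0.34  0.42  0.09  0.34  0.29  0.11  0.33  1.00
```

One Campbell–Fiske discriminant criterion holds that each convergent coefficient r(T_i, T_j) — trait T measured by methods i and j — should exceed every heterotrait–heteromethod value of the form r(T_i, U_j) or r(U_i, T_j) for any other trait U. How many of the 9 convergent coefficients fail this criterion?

1

Each convergent coefficient versus the relevant comparison correlations:
Neu (methods 1·2): 0.53 vs {0.42, 0.28, 0.21, 0.16} → pass.
Neu (methods 1·3): 0.46 vs {0.36, 0.25, 0.16, 0.14} → pass.
Neu (methods 2·3): 0.32 vs {0.23, 0.21, 0.09, 0.17} → pass.
Gri (methods 1·2): 0.72 vs {0.28, 0.42, 0.40, 0.45} → pass.
Gri (methods 1·3): 0.75 vs {0.25, 0.36, 0.34, 0.40} → pass.
Gri (methods 2·3): 0.61 vs {0.21, 0.23, 0.34, 0.36} → pass.
TA (methods 1·2): 0.51 vs {0.16, 0.21, 0.45, 0.40} → pass.
TA (methods 1·3): 0.42 vs {0.14, 0.16, 0.40, 0.34} → pass.
TA (methods 2·3): 0.29 vs {0.17, 0.09, 0.36, 0.34} → fail.
1 of 9 fail.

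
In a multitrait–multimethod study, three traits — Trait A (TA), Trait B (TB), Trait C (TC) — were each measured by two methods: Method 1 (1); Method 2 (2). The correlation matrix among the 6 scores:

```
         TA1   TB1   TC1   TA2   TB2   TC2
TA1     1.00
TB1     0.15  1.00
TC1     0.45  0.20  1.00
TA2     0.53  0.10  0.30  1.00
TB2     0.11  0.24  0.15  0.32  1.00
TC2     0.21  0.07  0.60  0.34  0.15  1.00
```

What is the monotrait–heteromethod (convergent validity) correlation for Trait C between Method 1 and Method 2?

Same trait (TC), different methods: r(TC1, TC2) = 0.60.

0.60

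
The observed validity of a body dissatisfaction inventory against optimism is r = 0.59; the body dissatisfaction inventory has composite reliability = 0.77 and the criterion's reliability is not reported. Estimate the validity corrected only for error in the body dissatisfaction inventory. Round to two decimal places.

Single correction: r_c = r_obs / √r_xx = 0.59 / √0.77 = 0.59 / 0.8775 ≈ 0.67.

0.67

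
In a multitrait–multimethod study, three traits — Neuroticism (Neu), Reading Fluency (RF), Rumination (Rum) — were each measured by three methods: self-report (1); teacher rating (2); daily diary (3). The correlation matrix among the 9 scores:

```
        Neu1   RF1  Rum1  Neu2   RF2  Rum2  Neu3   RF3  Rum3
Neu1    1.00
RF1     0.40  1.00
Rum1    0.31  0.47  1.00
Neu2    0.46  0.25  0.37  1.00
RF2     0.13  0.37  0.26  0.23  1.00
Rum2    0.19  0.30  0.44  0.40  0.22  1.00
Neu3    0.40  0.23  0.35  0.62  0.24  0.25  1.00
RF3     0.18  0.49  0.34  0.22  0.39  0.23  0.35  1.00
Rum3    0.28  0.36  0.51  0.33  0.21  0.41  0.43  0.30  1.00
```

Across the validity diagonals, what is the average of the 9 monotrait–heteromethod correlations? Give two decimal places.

0.45

Convergent values: 0.46, 0.40, 0.62, 0.37, 0.49, 0.39, 0.44, 0.51, 0.41; mean = 4.09/9 = 0.45.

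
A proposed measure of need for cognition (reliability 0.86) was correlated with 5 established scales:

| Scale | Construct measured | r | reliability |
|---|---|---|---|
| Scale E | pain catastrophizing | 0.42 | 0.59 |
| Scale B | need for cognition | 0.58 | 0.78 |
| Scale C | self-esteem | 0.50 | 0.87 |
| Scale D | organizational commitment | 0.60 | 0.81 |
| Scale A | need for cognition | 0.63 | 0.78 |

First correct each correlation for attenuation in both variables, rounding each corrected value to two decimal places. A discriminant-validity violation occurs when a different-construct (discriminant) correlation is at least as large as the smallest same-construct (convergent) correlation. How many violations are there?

Disattenuated r (r / √(r_scale · r_new)):
  Scale E (disc): 0.42 / √(0.59·0.86) = 0.59
  Scale B (conv): 0.58 / √(0.78·0.86) = 0.71
  Scale C (disc): 0.50 / √(0.87·0.86) = 0.58
  Scale D (disc): 0.60 / √(0.81·0.86) = 0.72
  Scale A (conv): 0.63 / √(0.78·0.86) = 0.77
Smallest convergent = 0.71. Discriminant values: 0.59, 0.58, 0.72; count ≥ 0.71 → 1.

1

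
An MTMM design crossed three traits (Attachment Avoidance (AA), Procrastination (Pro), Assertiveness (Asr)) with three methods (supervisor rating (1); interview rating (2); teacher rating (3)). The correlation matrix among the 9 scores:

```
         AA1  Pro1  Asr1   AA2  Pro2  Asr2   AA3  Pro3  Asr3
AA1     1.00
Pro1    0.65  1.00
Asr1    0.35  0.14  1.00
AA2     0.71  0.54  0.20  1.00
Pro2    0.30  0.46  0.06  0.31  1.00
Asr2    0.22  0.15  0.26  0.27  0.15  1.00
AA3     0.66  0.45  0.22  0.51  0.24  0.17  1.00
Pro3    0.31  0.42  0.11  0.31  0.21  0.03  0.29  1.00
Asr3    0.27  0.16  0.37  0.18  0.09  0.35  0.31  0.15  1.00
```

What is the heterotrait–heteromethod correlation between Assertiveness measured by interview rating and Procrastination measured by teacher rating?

Different traits and methods: r(Asr2, Pro3) = 0.03.

0.03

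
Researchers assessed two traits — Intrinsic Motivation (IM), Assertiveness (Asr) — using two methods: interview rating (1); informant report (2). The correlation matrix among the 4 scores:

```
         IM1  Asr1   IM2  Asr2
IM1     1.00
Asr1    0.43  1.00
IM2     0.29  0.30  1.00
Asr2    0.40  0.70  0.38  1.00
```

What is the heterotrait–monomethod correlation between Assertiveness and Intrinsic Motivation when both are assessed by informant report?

Different traits, same method: r(Asr2, IM2) = 0.38.

0.38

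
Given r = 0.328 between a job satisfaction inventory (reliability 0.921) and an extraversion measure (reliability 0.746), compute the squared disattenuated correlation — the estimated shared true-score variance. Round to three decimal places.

0.157

Disattenuated r = 0.328 / √(0.921 × 0.746) = 0.328 / 0.8289 = 0.3957.
Shared true-score variance = 0.3957² = 0.1566 ≈ 0.157.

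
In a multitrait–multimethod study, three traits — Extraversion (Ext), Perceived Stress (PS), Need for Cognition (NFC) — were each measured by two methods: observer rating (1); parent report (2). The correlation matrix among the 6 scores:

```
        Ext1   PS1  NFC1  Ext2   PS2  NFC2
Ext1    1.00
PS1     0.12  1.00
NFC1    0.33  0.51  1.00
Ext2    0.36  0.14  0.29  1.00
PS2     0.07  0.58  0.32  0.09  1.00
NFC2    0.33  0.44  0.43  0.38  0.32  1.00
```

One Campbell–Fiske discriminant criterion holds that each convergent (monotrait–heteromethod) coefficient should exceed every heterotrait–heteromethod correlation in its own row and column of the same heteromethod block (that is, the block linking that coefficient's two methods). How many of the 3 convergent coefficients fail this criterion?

1

Each convergent coefficient versus the relevant comparison correlations:
Ext (methods 1·2): 0.36 vs {0.07, 0.14, 0.33, 0.29} → pass.
PS (methods 1·2): 0.58 vs {0.14, 0.07, 0.44, 0.32} → pass.
NFC (methods 1·2): 0.43 vs {0.29, 0.33, 0.32, 0.44} → fail.
1 of 3 fail.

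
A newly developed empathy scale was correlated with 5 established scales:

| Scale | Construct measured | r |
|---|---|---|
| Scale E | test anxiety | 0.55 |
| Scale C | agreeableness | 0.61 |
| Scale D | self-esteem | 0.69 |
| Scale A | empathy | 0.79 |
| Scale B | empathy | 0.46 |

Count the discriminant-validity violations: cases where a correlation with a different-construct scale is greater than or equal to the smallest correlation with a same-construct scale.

3

Convergent (same construct = empathy): Scale A, Scale B.
Smallest convergent = 0.46. Discriminant values: 0.55, 0.61, 0.69; count ≥ 0.46 → 3.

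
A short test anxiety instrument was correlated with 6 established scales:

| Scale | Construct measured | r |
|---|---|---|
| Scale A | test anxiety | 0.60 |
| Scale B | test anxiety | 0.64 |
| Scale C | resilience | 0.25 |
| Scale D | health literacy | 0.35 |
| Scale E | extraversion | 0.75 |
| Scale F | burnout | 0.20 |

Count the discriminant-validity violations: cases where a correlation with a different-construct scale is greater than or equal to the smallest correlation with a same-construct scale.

Convergent (same construct = test anxiety): Scale A, Scale B.
Smallest convergent = 0.60. Discriminant values: 0.25, 0.35, 0.75, 0.20; count ≥ 0.60 → 1.

1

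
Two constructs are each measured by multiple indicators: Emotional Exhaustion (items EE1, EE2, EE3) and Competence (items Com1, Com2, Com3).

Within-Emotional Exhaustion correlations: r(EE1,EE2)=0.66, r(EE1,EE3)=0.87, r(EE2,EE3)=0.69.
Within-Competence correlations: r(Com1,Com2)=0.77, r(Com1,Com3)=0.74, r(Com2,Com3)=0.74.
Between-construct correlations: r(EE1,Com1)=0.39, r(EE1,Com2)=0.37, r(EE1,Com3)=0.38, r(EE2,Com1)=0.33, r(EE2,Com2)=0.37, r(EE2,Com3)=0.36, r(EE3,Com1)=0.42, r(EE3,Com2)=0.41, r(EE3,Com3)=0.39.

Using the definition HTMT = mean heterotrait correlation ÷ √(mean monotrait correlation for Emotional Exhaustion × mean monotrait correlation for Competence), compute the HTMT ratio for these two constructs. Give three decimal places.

Mean heterotrait r = 3.42/9 = 0.3800.
Mean within-EE = 2.22/3 = 0.7400; mean within-Com = 2.25/3 = 0.7500.
Geometric mean = √(0.7400 × 0.7500) = 0.7450.
HTMT = 0.3800 / 0.7450 = 0.510.

0.510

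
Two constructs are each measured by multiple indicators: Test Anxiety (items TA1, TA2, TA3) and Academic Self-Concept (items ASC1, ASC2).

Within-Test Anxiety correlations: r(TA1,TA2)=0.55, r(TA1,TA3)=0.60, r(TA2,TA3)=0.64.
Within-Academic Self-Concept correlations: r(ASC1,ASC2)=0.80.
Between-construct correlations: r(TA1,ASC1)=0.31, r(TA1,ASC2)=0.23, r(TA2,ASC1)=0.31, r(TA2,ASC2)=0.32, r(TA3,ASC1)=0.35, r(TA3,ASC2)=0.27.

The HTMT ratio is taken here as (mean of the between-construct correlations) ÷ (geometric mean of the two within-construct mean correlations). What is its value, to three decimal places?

0.432

Between-construct mean = 1.79/6 = 0.2983.
Mean within-TA = 1.79/3 = 0.5967; mean within-ASC = 0.80/1 = 0.8000.
Geometric mean = √(0.5967 × 0.8000) = 0.6909.
HTMT = 0.2983 / 0.6909 = 0.432.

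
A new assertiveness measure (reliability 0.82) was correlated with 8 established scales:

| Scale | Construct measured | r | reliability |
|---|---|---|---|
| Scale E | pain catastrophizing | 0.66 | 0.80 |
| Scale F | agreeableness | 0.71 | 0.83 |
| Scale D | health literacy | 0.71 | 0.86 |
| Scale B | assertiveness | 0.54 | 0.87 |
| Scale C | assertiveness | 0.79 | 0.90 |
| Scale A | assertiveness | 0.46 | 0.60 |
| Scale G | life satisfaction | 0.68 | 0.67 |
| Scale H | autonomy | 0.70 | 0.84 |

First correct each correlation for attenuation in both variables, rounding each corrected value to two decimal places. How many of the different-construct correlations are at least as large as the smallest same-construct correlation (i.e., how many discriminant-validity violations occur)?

5

Disattenuated r (r / √(r_scale · r_new)):
  Scale E (disc): 0.66 / √(0.80·0.82) = 0.81
  Scale F (disc): 0.71 / √(0.83·0.82) = 0.86
  Scale D (disc): 0.71 / √(0.86·0.82) = 0.85
  Scale B (conv): 0.54 / √(0.87·0.82) = 0.64
  Scale C (conv): 0.79 / √(0.90·0.82) = 0.92
  Scale A (conv): 0.46 / √(0.60·0.82) = 0.66
  Scale G (disc): 0.68 / √(0.67·0.82) = 0.92
  Scale H (disc): 0.70 / √(0.84·0.82) = 0.84
Smallest convergent = 0.64. Discriminant values: 0.81, 0.86, 0.85, 0.92, 0.84; count ≥ 0.64 → 5.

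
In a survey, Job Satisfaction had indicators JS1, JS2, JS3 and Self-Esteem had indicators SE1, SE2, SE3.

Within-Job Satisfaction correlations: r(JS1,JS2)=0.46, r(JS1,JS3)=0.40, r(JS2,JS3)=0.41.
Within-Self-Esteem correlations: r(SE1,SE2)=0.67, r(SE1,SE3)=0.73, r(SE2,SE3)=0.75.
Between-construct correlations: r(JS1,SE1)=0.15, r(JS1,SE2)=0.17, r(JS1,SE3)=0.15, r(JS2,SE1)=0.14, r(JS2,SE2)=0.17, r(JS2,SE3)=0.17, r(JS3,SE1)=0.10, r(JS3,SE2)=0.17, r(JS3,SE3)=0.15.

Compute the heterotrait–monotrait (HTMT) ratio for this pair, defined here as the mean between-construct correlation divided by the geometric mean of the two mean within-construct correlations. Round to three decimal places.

Between-construct mean = 1.37/9 = 0.1522.
Mean within-JS = 1.27/3 = 0.4233; mean within-SE = 2.15/3 = 0.7167.
Geometric mean = √(0.4233 × 0.7167) = 0.5508.
HTMT = 0.1522 / 0.5508 = 0.276.

0.276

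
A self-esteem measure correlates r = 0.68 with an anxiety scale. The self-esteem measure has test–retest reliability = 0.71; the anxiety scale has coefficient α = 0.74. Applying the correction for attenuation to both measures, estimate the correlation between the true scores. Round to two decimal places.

r_true = r_obs / √(r_xx · r_yy) = 0.68 / √(0.71 × 0.74) = 0.68 / √0.5254 = 0.68 / 0.7248 ≈ 0.94.

0.94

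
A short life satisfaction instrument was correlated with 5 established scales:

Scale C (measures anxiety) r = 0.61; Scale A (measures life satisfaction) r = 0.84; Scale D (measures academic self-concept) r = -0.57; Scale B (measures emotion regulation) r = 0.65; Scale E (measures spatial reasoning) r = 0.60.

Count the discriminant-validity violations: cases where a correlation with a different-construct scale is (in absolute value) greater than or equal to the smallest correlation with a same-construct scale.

0

Convergent (same construct = life satisfaction): Scale A.
Smallest convergent = 0.84. Discriminant |r|: 0.61, 0.57, 0.65, 0.60; count ≥ 0.84 → 0.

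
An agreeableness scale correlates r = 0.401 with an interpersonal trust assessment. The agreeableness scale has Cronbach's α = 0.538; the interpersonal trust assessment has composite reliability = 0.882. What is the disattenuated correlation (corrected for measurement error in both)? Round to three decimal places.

0.582

r_true = r_obs / √(r_xx · r_yy) = 0.401 / √(0.538 × 0.882) = 0.401 / √0.474516 = 0.401 / 0.6889 ≈ 0.582.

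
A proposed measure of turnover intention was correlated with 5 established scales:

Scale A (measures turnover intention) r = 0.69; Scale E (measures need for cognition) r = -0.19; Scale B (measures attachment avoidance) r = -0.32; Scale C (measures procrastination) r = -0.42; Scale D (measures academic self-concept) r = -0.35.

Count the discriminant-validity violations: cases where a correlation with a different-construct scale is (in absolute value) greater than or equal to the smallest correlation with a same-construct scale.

Convergent (same construct = turnover intention): Scale A.
Smallest convergent = 0.69. Discriminant |r|: 0.19, 0.32, 0.42, 0.35; count ≥ 0.69 → 0.

0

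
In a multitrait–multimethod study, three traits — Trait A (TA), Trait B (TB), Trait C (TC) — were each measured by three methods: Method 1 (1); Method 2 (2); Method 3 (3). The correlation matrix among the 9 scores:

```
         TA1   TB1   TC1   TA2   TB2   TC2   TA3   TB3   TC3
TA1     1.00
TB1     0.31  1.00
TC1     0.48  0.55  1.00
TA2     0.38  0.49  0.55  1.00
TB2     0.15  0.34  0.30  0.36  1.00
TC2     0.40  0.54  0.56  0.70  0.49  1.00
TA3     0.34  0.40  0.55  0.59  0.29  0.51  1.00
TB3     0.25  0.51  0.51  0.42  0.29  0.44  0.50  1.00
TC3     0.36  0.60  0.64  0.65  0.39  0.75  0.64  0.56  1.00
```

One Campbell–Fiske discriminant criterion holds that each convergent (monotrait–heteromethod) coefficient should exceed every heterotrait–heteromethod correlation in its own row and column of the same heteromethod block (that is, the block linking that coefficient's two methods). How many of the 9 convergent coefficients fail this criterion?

Convergent coefficients and their comparison sets:
TA (methods 1·2): 0.38 vs {0.15, 0.49, 0.40, 0.55} → fail.
TA (methods 1·3): 0.34 vs {0.25, 0.40, 0.36, 0.55} → fail.
TA (methods 2·3): 0.59 vs {0.42, 0.29, 0.65, 0.51} → fail.
TB (methods 1·2): 0.34 vs {0.49, 0.15, 0.54, 0.30} → fail.
TB (methods 1·3): 0.51 vs {0.40, 0.25, 0.60, 0.51} → fail.
TB (methods 2·3): 0.29 vs {0.29, 0.42, 0.39, 0.44} → fail.
TC (methods 1·2): 0.56 vs {0.55, 0.40, 0.30, 0.54} → pass.
TC (methods 1·3): 0.64 vs {0.55, 0.36, 0.51, 0.60} → pass.
TC (methods 2·3): 0.75 vs {0.51, 0.65, 0.44, 0.39} → pass.
6 of 9 fail.

6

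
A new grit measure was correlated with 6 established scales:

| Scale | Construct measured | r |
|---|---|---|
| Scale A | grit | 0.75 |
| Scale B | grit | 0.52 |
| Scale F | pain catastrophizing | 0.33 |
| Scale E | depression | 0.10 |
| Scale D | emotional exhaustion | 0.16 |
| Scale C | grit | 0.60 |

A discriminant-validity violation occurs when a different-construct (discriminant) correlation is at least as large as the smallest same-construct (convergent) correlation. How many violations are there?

0

Convergent (same construct = grit): Scale A, Scale B, Scale C.
Smallest convergent = 0.52. Discriminant values: 0.33, 0.10, 0.16; count ≥ 0.52 → 0.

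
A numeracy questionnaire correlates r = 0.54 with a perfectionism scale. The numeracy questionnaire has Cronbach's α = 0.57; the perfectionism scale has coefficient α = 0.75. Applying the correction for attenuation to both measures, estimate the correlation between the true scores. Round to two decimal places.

0.83

r_true = r_obs / √(r_xx · r_yy) = 0.54 / √(0.57 × 0.75) = 0.54 / √0.4275 = 0.54 / 0.6538 ≈ 0.83.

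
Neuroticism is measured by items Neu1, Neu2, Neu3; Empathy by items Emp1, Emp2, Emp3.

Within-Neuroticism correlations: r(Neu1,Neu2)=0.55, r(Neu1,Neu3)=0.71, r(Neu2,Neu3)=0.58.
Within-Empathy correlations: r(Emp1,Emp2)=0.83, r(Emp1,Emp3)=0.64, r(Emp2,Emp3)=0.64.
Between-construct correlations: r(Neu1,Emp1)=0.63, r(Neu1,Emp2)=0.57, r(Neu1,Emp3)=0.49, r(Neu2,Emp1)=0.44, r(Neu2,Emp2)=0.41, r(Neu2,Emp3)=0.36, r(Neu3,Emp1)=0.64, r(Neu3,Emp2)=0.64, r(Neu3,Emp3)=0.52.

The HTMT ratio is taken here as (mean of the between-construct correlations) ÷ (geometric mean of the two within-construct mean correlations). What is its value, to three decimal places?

0.795

Mean between = 4.70/9 = 0.5222.
Mean within-Neu = 1.84/3 = 0.6133; mean within-Emp = 2.11/3 = 0.7033.
Geometric mean = √(0.6133 × 0.7033) = 0.6568.
HTMT = 0.5222 / 0.6568 = 0.795.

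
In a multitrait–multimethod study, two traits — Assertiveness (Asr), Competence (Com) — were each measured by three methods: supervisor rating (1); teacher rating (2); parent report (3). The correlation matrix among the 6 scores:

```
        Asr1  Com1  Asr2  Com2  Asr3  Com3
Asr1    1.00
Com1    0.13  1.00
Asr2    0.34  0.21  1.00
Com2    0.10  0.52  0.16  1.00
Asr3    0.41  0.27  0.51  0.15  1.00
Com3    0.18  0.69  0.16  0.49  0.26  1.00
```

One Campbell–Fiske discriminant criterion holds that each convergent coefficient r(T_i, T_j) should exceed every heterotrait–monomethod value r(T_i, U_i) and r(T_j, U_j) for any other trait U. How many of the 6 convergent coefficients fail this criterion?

0

Checking each validity diagonal entry against its comparison values:
Asr (methods 1·2): 0.34 vs {0.13, 0.16} → pass.
Asr (methods 1·3): 0.41 vs {0.13, 0.26} → pass.
Asr (methods 2·3): 0.51 vs {0.16, 0.26} → pass.
Com (methods 1·2): 0.52 vs {0.13, 0.16} → pass.
Com (methods 1·3): 0.69 vs {0.13, 0.26} → pass.
Com (methods 2·3): 0.49 vs {0.16, 0.26} → pass.
0 of 6 fail.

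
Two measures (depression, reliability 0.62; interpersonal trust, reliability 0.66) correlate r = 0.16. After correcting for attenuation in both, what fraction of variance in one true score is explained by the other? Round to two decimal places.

0.06

Disattenuated r = 0.16 / √(0.62 × 0.66) = 0.16 / 0.6397 = 0.2501.
Shared true-score variance = 0.2501² = 0.0626 ≈ 0.06.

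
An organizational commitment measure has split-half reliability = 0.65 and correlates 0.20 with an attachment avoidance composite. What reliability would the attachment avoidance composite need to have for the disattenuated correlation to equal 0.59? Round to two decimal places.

0.18

r_true = r_obs / √(r_xx · r_yy) ⇒ 0.59 = 0.20 / √(0.65 · r_yy).
√(0.65 · r_yy) = 0.20 / 0.59 = 0.3390; 0.65 · r_yy = 0.1149; r_yy = 0.1149 / 0.65 ≈ 0.18.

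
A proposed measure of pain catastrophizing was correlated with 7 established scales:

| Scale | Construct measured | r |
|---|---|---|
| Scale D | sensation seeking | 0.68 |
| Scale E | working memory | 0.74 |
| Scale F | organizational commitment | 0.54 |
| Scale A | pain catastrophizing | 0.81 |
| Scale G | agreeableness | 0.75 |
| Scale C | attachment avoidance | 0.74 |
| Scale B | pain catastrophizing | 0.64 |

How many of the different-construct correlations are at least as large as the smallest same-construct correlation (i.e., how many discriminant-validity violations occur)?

4

Convergent (same construct = pain catastrophizing): Scale A, Scale B.
Smallest convergent = 0.64. Discriminant values: 0.68, 0.74, 0.54, 0.75, 0.74; count ≥ 0.64 → 4.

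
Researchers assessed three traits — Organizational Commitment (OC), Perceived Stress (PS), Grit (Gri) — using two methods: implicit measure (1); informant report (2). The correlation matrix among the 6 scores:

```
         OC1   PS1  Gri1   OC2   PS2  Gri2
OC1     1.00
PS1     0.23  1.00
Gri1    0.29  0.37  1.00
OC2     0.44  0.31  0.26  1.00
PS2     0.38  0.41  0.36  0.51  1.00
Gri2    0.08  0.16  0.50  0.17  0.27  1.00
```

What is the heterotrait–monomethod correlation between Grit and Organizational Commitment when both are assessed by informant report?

Different traits, same method: r(Gri2, OC2) = 0.17.

0.17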